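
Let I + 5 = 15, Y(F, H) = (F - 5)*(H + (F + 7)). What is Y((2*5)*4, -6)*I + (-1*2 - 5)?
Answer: 14343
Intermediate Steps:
Y(F, H) = (-5 + F)*(7 + F + H) (Y(F, H) = (-5 + F)*(H + (7 + F)) = (-5 + F)*(7 + F + H))
I = 10 (I = -5 + 15 = 10)
Y((2*5)*4, -6)*I + (-1*2 - 5) = (-35 + ((2*5)*4)² - 5*(-6) + 2*((2*5)*4) + ((2*5)*4)*(-6))*10 + (-1*2 - 5) = (-35 + (10*4)² + 30 + 2*(10*4) + (10*4)*(-6))*10 + (-2 - 5) = (-35 + 40² + 30 + 2*40 + 40*(-6))*10 - 7 = (-35 + 1600 + 30 + 80 - 240)*10 - 7 = 1435*10 - 7 = 14350 - 7 = 14343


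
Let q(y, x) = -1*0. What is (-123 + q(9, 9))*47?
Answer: -5781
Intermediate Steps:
q(y, x) = 0
(-123 + q(9, 9))*47 = (-123 + 0)*47 = -123*47 = -5781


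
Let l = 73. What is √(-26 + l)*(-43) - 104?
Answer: -104 - 43*√47 ≈ -398.79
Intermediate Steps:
√(-26 + l)*(-43) - 104 = √(-26 + 73)*(-43) - 104 = √47*(-43) - 104 = -43*√47 - 104 = -104 - 43*√47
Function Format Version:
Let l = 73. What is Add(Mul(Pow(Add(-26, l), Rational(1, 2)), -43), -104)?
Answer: Add(-104, Mul(-43, Pow(47, Rational(1, 2)))) ≈ -398.79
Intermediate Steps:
Add(Mul(Pow(Add(-26, l), Rational(1, 2)), -43), -104) = Add(Mul(Pow(Add(-26, 73), Rational(1, 2)), -43), -104) = Add(Mul(Pow(47, Rational(1, 2)), -43), -104) = Add(Mul(-43, Pow(47, Rational(1, 2))), -104) = Add(-104, Mul(-43, Pow(47, Rational(1, 2))))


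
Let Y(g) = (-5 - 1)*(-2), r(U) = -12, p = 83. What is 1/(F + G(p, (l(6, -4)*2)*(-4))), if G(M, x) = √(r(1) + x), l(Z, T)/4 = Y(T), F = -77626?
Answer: -38813/3012898136 - 3*I*√11/3012898136 ≈ -1.2882e-5 - 3.3024e-9*I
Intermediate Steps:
Y(g) = 12 (Y(g) = -6*(-2) = 12)
l(Z, T) = 48 (l(Z, T) = 4*12 = 48)
G(M, x) = √(-12 + x)
1/(F + G(p, (l(6, -4)*2)*(-4))) = 1/(-77626 + √(-12 + (48*2)*(-4))) = 1/(-77626 + √(-12 + 96*(-4))) = 1/(-77626 + √(-12 - 384)) = 1/(-77626 + √(-396)) = 1/(-77626 + 6*I*√11)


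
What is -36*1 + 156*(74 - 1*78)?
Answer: -660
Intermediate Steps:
-36*1 + 156*(74 - 1*78) = -36 + 156*(74 - 78) = -36 + 156*(-4) = -36 - 624 = -660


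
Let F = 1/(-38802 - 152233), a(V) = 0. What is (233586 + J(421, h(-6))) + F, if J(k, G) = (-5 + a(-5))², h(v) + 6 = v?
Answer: 44627877384/191035 ≈ 2.3361e+5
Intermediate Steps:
h(v) = -6 + v
F = -1/191035 (F = 1/(-191035) = -1/191035 ≈ -5.2346e-6)
J(k, G) = 25 (J(k, G) = (-5 + 0)² = (-5)² = 25)
(233586 + J(421, h(-6))) + F = (233586 + 25) - 1/191035 = 233611 - 1/191035 = 44627877384/191035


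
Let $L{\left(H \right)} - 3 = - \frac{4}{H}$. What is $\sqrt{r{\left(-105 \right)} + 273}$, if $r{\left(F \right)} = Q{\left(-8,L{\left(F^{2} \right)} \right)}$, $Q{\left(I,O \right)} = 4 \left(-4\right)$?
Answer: $\sqrt{257} \approx 16.031$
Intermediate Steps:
$L{\left(H \right)} = 3 - \frac{4}{H}$
$Q{\left(I,O \right)} = -16$
$r{\left(F \right)} = -16$
$\sqrt{r{\left(-105 \right)} + 273} = \sqrt{-16 + 273} = \sqrt{257}$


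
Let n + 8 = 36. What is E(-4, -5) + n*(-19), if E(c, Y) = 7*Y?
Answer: -567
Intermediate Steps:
n = 28 (n = -8 + 36 = 28)
E(-4, -5) + n*(-19) = 7*(-5) + 28*(-19) = -35 - 532 = -567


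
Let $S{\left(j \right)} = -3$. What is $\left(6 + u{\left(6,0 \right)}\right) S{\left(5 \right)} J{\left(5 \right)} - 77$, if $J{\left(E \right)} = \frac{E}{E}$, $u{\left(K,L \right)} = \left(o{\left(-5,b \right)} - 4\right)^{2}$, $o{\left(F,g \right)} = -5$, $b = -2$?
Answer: $-338$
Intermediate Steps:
$u{\left(K,L \right)} = 81$ ($u{\left(K,L \right)} = \left(-5 - 4\right)^{2} = \left(-9\right)^{2} = 81$)
$J{\left(E \right)} = 1$
$\left(6 + u{\left(6,0 \right)}\right) S{\left(5 \right)} J{\left(5 \right)} - 77 = \left(6 + 81\right) \left(-3\right) 1 - 77 = 87 \left(-3\right) 1 - 77 = \left(-261\right) 1 - 77 = -261 - 77 = -338$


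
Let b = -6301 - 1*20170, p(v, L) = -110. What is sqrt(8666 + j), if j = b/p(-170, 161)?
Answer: 3*sqrt(11974490)/110 ≈ 94.375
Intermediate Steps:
b = -26471 (b = -6301 - 20170 = -26471)
j = 26471/110 (j = -26471/(-110) = -26471*(-1/110) = 26471/110 ≈ 240.65)
sqrt(8666 + j) = sqrt(8666 + 26471/110) = sqrt(979731/110) = 3*sqrt(11974490)/110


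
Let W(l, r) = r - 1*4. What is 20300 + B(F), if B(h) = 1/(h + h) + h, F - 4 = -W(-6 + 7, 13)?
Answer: 202949/10 ≈ 20295.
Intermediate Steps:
W(l, r) = -4 + r (W(l, r) = r - 4 = -4 + r)
F = -5 (F = 4 - (-4 + 13) = 4 - 1*9 = 4 - 9 = -5)
B(h) = h + 1/(2*h) (B(h) = 1/(2*h) + h = h + 1/(2*h))
20300 + B(F) = 20300 + (-5 + (½)/(-5)) = 20300 + (-5 + (½)*(-⅕)) = 20300 + (-5 - ⅒) = 20300 - 51/10 = 202949/10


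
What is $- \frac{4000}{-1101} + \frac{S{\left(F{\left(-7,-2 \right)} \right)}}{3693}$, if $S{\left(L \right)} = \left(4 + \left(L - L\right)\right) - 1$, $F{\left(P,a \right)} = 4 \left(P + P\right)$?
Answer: $\frac{4925101}{1355331} \approx 3.6339$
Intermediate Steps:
$F{\left(P,a \right)} = 8 P$ ($F{\left(P,a \right)} = 4 \cdot 2 P = 8 P$)
$S{\left(L \right)} = 3$ ($S{\left(L \right)} = \left(4 + 0\right) - 1 = 4 - 1 = 3$)
$- \frac{4000}{-1101} + \frac{S{\left(F{\left(-7,-2 \right)} \right)}}{3693} = - \frac{4000}{-1101} + \frac{3}{3693} = \left(-4000\right) \left(- \frac{1}{1101}\right) + 3 \cdot \frac{1}{3693} = \frac{4000}{1101} + \frac{1}{1231} = \frac{4925101}{1355331}$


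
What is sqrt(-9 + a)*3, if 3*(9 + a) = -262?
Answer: 2*I*sqrt(237) ≈ 30.79*I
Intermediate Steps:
a = -289/3 (a = -9 + (1/3)*(-262) = -9 - 262/3 = -289/3 ≈ -96.333)
sqrt(-9 + a)*3 = sqrt(-9 - 289/3)*3 = sqrt(-316/3)*3 = (2*I*sqrt(237)/3)*3 = 2*I*sqrt(237)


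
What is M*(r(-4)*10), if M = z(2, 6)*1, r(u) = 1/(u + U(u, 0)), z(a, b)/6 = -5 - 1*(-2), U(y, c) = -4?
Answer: 45/2 ≈ 22.500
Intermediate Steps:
z(a, b) = -18 (z(a, b) = 6*(-5 - 1*(-2)) = 6*(-5 + 2) = 6*(-3) = -18)
r(u) = 1/(-4 + u) (r(u) = 1/(u - 4) = 1/(-4 + u))
M = -18 (M = -18*1 = -18)
M*(r(-4)*10) = -18*10/(-4 - 4) = -18*10/(-8) = -(-9)*10/4 = -18*(-5/4) = 45/2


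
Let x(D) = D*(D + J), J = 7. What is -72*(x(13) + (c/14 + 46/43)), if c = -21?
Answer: -803628/43 ≈ -18689.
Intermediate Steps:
x(D) = D*(7 + D) (x(D) = D*(D + 7) = D*(7 + D))
-72*(x(13) + (c/14 + 46/43)) = -72*(13*(7 + 13) + (-21/14 + 46/43)) = -72*(13*20 + (-21*1/14 + 46*(1/43))) = -72*(260 + (-3/2 + 46/43)) = -72*(260 - 37/86) = -72*22323/86 = -803628/43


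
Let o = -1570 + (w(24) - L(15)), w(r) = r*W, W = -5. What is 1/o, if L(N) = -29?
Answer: -1/1661 ≈ -0.00060205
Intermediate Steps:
w(r) = -5*r (w(r) = r*(-5) = -5*r)
o = -1661 (o = -1570 + (-5*24 - 1*(-29)) = -1570 + (-120 + 29) = -1570 - 91 = -1661)
1/o = 1/(-1661) = -1/1661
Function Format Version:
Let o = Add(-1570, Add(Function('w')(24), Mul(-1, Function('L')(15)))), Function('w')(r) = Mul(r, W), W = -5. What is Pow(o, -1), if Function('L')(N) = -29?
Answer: Rational(-1, 1661) ≈ -0.00060205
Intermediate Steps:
Function('w')(r) = Mul(-5, r) (Function('w')(r) = Mul(r, -5) = Mul(-5, r))
o = -1661 (o = Add(-1570, Add(Mul(-5, 24), Mul(-1, -29))) = Add(-1570, Add(-120, 29)) = Add(-1570, -91) = -1661)
Pow(o, -1) = Pow(-1661, -1) = Rational(-1, 1661)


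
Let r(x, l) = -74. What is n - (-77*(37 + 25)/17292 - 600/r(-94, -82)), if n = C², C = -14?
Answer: 5472301/29082 ≈ 188.17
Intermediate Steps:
n = 196 (n = (-14)² = 196)
n - (-77*(37 + 25)/17292 - 600/r(-94, -82)) = 196 - (-77*(37 + 25)/17292 - 600/(-74)) = 196 - (-77*62*(1/17292) - 600*(-1/74)) = 196 - (-4774*1/17292 + 300/37) = 196 - (-217/786 + 300/37) = 196 - 1*227771/29082 = 196 - 227771/29082 = 5472301/29082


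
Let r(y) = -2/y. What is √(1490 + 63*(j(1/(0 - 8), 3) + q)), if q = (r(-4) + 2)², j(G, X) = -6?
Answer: √6023/2 ≈ 38.804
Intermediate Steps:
q = 25/4 (q = (-2/(-4) + 2)² = (-2*(-¼) + 2)² = (½ + 2)² = (5/2)² = 25/4 ≈ 6.2500)
√(1490 + 63*(j(1/(0 - 8), 3) + q)) = √(1490 + 63*(-6 + 25/4)) = √(1490 + 63*(¼)) = √(1490 + 63/4) = √(6023/4) = √6023/2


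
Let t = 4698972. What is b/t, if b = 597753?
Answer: 22139/174036 ≈ 0.12721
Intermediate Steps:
b/t = 597753/4698972 = 597753*(1/4698972) = 22139/174036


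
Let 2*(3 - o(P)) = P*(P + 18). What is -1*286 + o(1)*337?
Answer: -4953/2 ≈ -2476.5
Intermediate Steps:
o(P) = 3 - P*(18 + P)/2 (o(P) = 3 - P*(P + 18)/2 = 3 - P*(18 + P)/2)
-1*286 + o(1)*337 = -1*286 + (3 - 9*1 - 1/2*1**2)*337 = -286 + (3 - 9 - 1/2*1)*337 = -286 + (3 - 9 - 1/2)*337 = -286 - 13/2*337 = -286 - 4381/2 = -4953/2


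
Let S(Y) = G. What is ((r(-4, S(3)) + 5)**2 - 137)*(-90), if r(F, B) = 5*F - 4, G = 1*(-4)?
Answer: -20160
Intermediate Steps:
G = -4
S(Y) = -4
r(F, B) = -4 + 5*F
((r(-4, S(3)) + 5)**2 - 137)*(-90) = (((-4 + 5*(-4)) + 5)**2 - 137)*(-90) = (((-4 - 20) + 5)**2 - 137)*(-90) = ((-24 + 5)**2 - 137)*(-90) = ((-19)**2 - 137)*(-90) = (361 - 137)*(-90) = 224*(-90) = -20160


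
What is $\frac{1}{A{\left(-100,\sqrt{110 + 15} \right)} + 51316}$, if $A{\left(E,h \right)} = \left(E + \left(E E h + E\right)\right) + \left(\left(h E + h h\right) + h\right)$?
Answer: $- \frac{51241}{9628085044} + \frac{49505 \sqrt{5}}{9628085044} \approx 6.1752 \cdot 10^{-6}$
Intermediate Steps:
$A{\left(E,h \right)} = h + h^{2} + 2 E + E h + h E^{2}$ ($A{\left(E,h \right)} = \left(E + \left(E^{2} h + E\right)\right) + \left(\left(E h + h^{2}\right) + h\right) = \left(E + \left(h E^{2} + E\right)\right) + \left(\left(h^{2} + E h\right) + h\right) = \left(E + \left(E + h E^{2}\right)\right) + \left(h + h^{2} + E h\right) = \left(2 E + h E^{2}\right) + \left(h + h^{2} + E h\right) = h + h^{2} + 2 E + E h + h E^{2}$)
$\frac{1}{A{\left(-100,\sqrt{110 + 15} \right)} + 51316} = \frac{1}{\left(\sqrt{110 + 15} + \left(\sqrt{110 + 15}\right)^{2} + 2 \left(-100\right) - 100 \sqrt{110 + 15} + \sqrt{110 + 15} \left(-100\right)^{2}\right) + 51316} = \frac{1}{\left(\sqrt{125} + \left(\sqrt{125}\right)^{2} - 200 - 100 \sqrt{125} + \sqrt{125} \cdot 10000\right) + 51316} = \frac{1}{\left(5 \sqrt{5} + \left(5 \sqrt{5}\right)^{2} - 200 - 100 \cdot 5 \sqrt{5} + 5 \sqrt{5} \cdot 10000\right) + 51316} = \frac{1}{\left(5 \sqrt{5} + 125 - 200 - 500 \sqrt{5} + 50000 \sqrt{5}\right) + 51316} = \frac{1}{\left(-75 + 49505 \sqrt{5}\right) + 51316} = \frac{1}{51241 + 49505 \sqrt{5}}$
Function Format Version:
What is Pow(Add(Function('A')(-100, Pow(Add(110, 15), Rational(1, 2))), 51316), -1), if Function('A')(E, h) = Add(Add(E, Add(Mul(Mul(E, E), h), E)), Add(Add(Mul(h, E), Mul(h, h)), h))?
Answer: Add(Rational(-51241, 9628085044), Mul(Rational(49505, 9628085044), Pow(5, Rational(1, 2)))) ≈ 6.1752e-6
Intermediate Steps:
Function('A')(E, h) = Add(h, Pow(h, 2), Mul(2, E), Mul(E, h), Mul(h, Pow(E, 2))) (Function('A')(E, h) = Add(Add(E, Add(Mul(Pow(E, 2), h), E)), Add(Add(Mul(E, h), Pow(h, 2)), h)) = Add(Add(E, Add(Mul(h, Pow(E, 2)), E)), Add(Add(Pow(h, 2), Mul(E, h)), h)) = Add(Add(E, Add(E, Mul(h, Pow(E, 2)))), Add(h, Pow(h, 2), Mul(E, h))) = Add(Add(Mul(2, E), Mul(h, Pow(E, 2))), Add(h, Pow(h, 2), Mul(E, h))) = Add(h, Pow(h, 2), Mul(2, E), Mul(E, h), Mul(h, Pow(E, 2))))
Pow(Add(Function('A')(-100, Pow(Add(110, 15), Rational(1, 2))), 51316), -1) = Pow(Add(Add(Pow(Add(110, 15), Rational(1, 2)), Pow(Pow(Add(110, 15), Rational(1, 2)), 2), Mul(2, -100), Mul(-100, Pow(Add(110, 15), Rational(1, 2))), Mul(Pow(Add(110, 15), Rational(1, 2)), Pow(-100, 2))), 51316), -1) = Pow(Add(Add(Pow(125, Rational(1, 2)), Pow(Pow(125, Rational(1, 2)), 2), -200, Mul(-100, Pow(125, Rational(1, 2))), Mul(Pow(125, Rational(1, 2)), 10000)), 51316), -1) = Pow(Add(Add(Mul(5, Pow(5, Rational(1, 2))), Pow(Mul(5, Pow(5, Rational(1, 2))), 2), -200, Mul(-100, Mul(5, Pow(5, Rational(1, 2)))), Mul(Mul(5, Pow(5, Rational(1, 2))), 10000)), 51316), -1) = Pow(Add(Add(Mul(5, Pow(5, Rational(1, 2))), 125, -200, Mul(-500, Pow(5, Rational(1, 2))), Mul(50000, Pow(5, Rational(1, 2)))), 51316), -1) = Pow(Add(Add(-75, Mul(49505, Pow(5, Rational(1, 2)))), 51316), -1) = Pow(Add(51241, Mul(49505, Pow(5, Rational(1, 2)))), -1)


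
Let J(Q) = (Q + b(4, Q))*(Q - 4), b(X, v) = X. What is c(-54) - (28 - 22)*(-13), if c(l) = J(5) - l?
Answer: 141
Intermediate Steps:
J(Q) = (-4 + Q)*(4 + Q) (J(Q) = (Q + 4)*(Q - 4) = (4 + Q)*(-4 + Q) = (-4 + Q)*(4 + Q))
c(l) = 9 - l (c(l) = (-16 + 5²) - l = (-16 + 25) - l = 9 - l)
c(-54) - (28 - 22)*(-13) = (9 - 1*(-54)) - (28 - 22)*(-13) = (9 + 54) - 6*(-13) = 63 - 1*(-78) = 63 + 78 = 141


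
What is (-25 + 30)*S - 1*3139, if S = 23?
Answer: -3024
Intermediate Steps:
(-25 + 30)*S - 1*3139 = (-25 + 30)*23 - 1*3139 = 5*23 - 3139 = 115 - 3139 = -3024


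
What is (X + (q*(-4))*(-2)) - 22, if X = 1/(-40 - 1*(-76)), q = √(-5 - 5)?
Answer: -791/36 + 8*I*√10 ≈ -21.972 + 25.298*I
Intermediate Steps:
q = I*√10 (q = √(-10) = I*√10 ≈ 3.1623*I)
X = 1/36 (X = 1/(-40 + 76) = 1/36 ≈ 0.027778)
(X + (q*(-4))*(-2)) - 22 = (1/36 + ((I*√10)*(-4))*(-2)) - 22 = (1/36 - 4*I*√10*(-2)) - 22 = (1/36 + 8*I*√10) - 22 = -791/36 + 8*I*√10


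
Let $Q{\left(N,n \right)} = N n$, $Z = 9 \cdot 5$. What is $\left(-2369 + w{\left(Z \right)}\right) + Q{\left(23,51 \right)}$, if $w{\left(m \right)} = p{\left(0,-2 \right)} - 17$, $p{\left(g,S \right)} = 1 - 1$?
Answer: $-1213$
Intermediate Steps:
$p{\left(g,S \right)} = 0$ ($p{\left(g,S \right)} = 1 - 1 = 0$)
$Z = 45$
$w{\left(m \right)} = -17$ ($w{\left(m \right)} = 0 - 17 = -17$)
$\left(-2369 + w{\left(Z \right)}\right) + Q{\left(23,51 \right)} = \left(-2369 - 17\right) + 23 \cdot 51 = -2386 + 1173 = -1213$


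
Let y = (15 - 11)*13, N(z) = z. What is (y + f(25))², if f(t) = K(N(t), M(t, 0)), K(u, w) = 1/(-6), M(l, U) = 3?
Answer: 96721/36 ≈ 2686.7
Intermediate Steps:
K(u, w) = -⅙
y = 52 (y = 4*13 = 52)
f(t) = -⅙
(y + f(25))² = (52 - ⅙)² = (311/6)² = 96721/36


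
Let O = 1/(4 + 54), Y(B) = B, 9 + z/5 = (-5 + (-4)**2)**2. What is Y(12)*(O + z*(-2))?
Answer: -389754/29 ≈ -13440.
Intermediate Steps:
z = 560 (z = -45 + 5*(-5 + (-4)**2)**2 = -45 + 5*(-5 + 16)**2 = -45 + 5*11**2 = -45 + 5*121 = -45 + 605 = 560)
O = 1/58 ≈ 0.017241
Y(12)*(O + z*(-2)) = 12*(1/58 + 560*(-2)) = 12*(1/58 - 1120) = 12*(-64959/58) = -389754/29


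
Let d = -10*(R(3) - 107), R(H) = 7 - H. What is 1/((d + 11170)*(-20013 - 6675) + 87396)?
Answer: -1/325506204 ≈ -3.0721e-9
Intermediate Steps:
d = 1030 (d = -10*((7 - 1*3) - 107) = -10*((7 - 3) - 107) = -10*(4 - 107) = -10*(-103) = 1030)
1/((d + 11170)*(-20013 - 6675) + 87396) = 1/((1030 + 11170)*(-20013 - 6675) + 87396) = 1/(12200*(-26688) + 87396) = 1/(-325593600 + 87396) = 1/(-325506204) = -1/325506204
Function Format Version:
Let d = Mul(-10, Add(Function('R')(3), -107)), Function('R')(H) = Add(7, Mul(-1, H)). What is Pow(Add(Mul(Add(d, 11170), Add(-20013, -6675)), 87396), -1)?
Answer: Rational(-1, 325506204) ≈ -3.0721e-9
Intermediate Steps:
d = 1030 (d = Mul(-10, Add(Add(7, Mul(-1, 3)), -107)) = Mul(-10, Add(Add(7, -3), -107)) = Mul(-10, Add(4, -107)) = Mul(-10, -103) = 1030)
Pow(Add(Mul(Add(d, 11170), Add(-20013, -6675)), 87396), -1) = Pow(Add(Mul(Add(1030, 11170), Add(-20013, -6675)), 87396), -1) = Pow(Add(Mul(12200, -26688), 87396), -1) = Pow(Add(-325593600, 87396), -1) = Pow(-325506204, -1) = Rational(-1, 325506204)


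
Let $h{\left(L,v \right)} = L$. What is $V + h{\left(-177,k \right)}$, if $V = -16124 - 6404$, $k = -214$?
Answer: $-22705$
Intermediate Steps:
$V = -22528$
$V + h{\left(-177,k \right)} = -22528 - 177 = -22705$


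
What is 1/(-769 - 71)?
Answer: -1/840 ≈ -0.0011905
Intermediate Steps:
1/(-769 - 71) = 1/(-840) = -1/840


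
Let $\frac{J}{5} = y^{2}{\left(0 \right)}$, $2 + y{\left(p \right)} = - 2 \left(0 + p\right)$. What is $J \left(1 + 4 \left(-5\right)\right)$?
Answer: $-380$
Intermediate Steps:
$y{\left(p \right)} = -2 - 2 p$ ($y{\left(p \right)} = -2 - 2 \left(0 + p\right) = -2 - 2 p$)
$J = 20$ ($J = 5 \left(-2 - 0\right)^{2} = 5 \left(-2 + 0\right)^{2} = 5 \left(-2\right)^{2} = 5 \cdot 4 = 20$)
$J \left(1 + 4 \left(-5\right)\right) = 20 \left(1 + 4 \left(-5\right)\right) = 20 \left(1 - 20\right) = 20 \left(-19\right) = -380$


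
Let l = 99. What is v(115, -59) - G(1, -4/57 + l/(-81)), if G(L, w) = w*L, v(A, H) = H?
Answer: -9868/171 ≈ -57.708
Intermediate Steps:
G(L, w) = L*w
v(115, -59) - G(1, -4/57 + l/(-81)) = -59 - (-4/57 + 99/(-81)) = -59 - (-4*1/57 + 99*(-1/81)) = -59 - (-4/57 - 11/9) = -59 - (-221)/171 = -59 - 1*(-221/171) = -59 + 221/171 = -9868/171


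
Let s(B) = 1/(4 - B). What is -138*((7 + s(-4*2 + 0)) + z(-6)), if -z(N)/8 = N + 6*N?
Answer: -94691/2 ≈ -47346.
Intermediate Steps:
z(N) = -56*N (z(N) = -8*(N + 6*N) = -56*N)
-138*((7 + s(-4*2 + 0)) + z(-6)) = -138*((7 - 1/(-4 + (-4*2 + 0))) - 56*(-6)) = -138*((7 - 1/(-4 + (-8 + 0))) + 336) = -138*((7 - 1/(-4 - 8)) + 336) = -138*((7 - 1/(-12)) + 336) = -138*((7 - 1*(-1/12)) + 336) = -138*((7 + 1/12) + 336) = -138*(85/12 + 336) = -138*4117/12 = -94691/2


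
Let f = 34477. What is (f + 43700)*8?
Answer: 625416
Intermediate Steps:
(f + 43700)*8 = (34477 + 43700)*8 = 78177*8 = 625416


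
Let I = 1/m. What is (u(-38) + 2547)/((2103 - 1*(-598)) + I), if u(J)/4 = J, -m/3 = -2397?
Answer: 17222445/19422892 ≈ 0.88671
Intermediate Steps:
m = 7191 (m = -3*(-2397) = 7191)
u(J) = 4*J
I = 1/7191 ≈ 0.00013906
(u(-38) + 2547)/((2103 - 1*(-598)) + I) = (4*(-38) + 2547)/((2103 - 1*(-598)) + 1/7191) = (-152 + 2547)/((2103 + 598) + 1/7191) = 2395/(2701 + 1/7191) = 2395/(19422892/7191) = 2395*(7191/19422892) = 17222445/19422892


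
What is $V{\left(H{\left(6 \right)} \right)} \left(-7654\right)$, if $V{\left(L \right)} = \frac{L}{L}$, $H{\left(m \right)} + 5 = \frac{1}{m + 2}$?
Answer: $-7654$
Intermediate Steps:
$H{\left(m \right)} = -5 + \frac{1}{2 + m}$ ($H{\left(m \right)} = -5 + \frac{1}{m + 2} = -5 + \frac{1}{2 + m}$)
$V{\left(L \right)} = 1$
$V{\left(H{\left(6 \right)} \right)} \left(-7654\right) = 1 \left(-7654\right) = -7654$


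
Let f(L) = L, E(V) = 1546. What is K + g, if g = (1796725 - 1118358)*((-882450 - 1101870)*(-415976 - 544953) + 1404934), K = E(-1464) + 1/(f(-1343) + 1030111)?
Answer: 1330716340517800297040513/1028768 ≈ 1.2935e+18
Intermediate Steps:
K = 1590475329/1028768 (K = 1546 + 1/(-1343 + 1030111) = 1546 + 1/1028768 = 1590475329/1028768 ≈ 1546.0)
g = 1293504794587116538 (g = 678367*(-1984320*(-960929) + 1404934) = 678367*(1906790633280 + 1404934) = 678367*1906792038214 = 1293504794587116538)
K + g = 1590475329/1028768 + 1293504794587116538 = 1330716340517800297040513/1028768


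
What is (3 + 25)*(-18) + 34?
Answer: -470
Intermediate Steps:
(3 + 25)*(-18) + 34 = 28*(-18) + 34 = -504 + 34 = -470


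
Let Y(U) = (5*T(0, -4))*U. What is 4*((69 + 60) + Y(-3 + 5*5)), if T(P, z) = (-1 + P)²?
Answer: 956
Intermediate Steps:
Y(U) = 5*U (Y(U) = (5*(-1 + 0)²)*U = (5*(-1)²)*U = (5*1)*U = 5*U)
4*((69 + 60) + Y(-3 + 5*5)) = 4*((69 + 60) + 5*(-3 + 5*5)) = 4*(129 + 5*(-3 + 25)) = 4*(129 + 5*22) = 4*(129 + 110) = 4*239 = 956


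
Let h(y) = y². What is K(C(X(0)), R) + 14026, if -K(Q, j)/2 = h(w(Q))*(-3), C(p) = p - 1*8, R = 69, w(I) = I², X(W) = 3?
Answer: 17776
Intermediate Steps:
C(p) = -8 + p (C(p) = p - 8 = -8 + p)
K(Q, j) = 6*Q⁴ (K(Q, j) = -2*(Q²)²*(-3) = -2*Q⁴*(-3) = -(-6)*Q⁴ = 6*Q⁴)
K(C(X(0)), R) + 14026 = 6*(-8 + 3)⁴ + 14026 = 6*(-5)⁴ + 14026 = 6*625 + 14026 = 3750 + 14026 = 17776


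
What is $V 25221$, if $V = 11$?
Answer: $277431$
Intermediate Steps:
$V 25221 = 11 \cdot 25221 = 277431$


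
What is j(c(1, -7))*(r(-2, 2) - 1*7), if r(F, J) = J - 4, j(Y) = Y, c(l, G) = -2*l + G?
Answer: 81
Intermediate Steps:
c(l, G) = G - 2*l
r(F, J) = -4 + J
j(c(1, -7))*(r(-2, 2) - 1*7) = (-7 - 2*1)*((-4 + 2) - 1*7) = (-7 - 2)*(-2 - 7) = -9*(-9) = 81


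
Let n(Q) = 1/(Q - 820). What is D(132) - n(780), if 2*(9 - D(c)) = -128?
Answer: 2921/40 ≈ 73.025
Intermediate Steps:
n(Q) = 1/(-820 + Q)
D(c) = 73 (D(c) = 9 - ½*(-128) = 9 + 64 = 73)
D(132) - n(780) = 73 - 1/(-820 + 780) = 73 - 1/(-40) = 73 - 1*(-1/40) = 73 + 1/40 = 2921/40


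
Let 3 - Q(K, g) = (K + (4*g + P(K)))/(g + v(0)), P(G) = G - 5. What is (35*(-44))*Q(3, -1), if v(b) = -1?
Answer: -2310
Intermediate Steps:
P(G) = -5 + G
Q(K, g) = 3 - (-5 + 2*K + 4*g)/(-1 + g) (Q(K, g) = 3 - (K + (4*g + (-5 + K)))/(g - 1) = 3 - (K + (-5 + K + 4*g))/(-1 + g) = 3 - (-5 + 2*K + 4*g)/(-1 + g))
(35*(-44))*Q(3, -1) = (35*(-44))*((2 - 1*(-1) - 2*3)/(-1 - 1)) = -1540*(2 + 1 - 6)/(-2) = -(-770)*(-3) = -1540*3/2 = -2310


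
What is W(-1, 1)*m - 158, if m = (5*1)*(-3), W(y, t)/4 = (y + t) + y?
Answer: -98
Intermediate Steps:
W(y, t) = 4*t + 8*y (W(y, t) = 4*((y + t) + y) = 4*((t + y) + y) = 4*(t + 2*y) = 4*t + 8*y)
m = -15 (m = 5*(-3) = -15)
W(-1, 1)*m - 158 = (4*1 + 8*(-1))*(-15) - 158 = (4 - 8)*(-15) - 158 = -4*(-15) - 158 = 60 - 158 = -98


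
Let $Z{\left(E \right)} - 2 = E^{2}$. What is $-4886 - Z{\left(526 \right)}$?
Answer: $-281564$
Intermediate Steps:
$Z{\left(E \right)} = 2 + E^{2}$
$-4886 - Z{\left(526 \right)} = -4886 - \left(2 + 526^{2}\right) = -4886 - \left(2 + 276676\right) = -4886 - 276678 = -281564$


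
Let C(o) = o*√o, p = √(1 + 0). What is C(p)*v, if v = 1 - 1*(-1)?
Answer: 2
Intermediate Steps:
p = 1 (p = √1 = 1)
C(o) = o^(3/2)
v = 2 (v = 1 + 1 = 2)
C(p)*v = 1^(3/2)*2 = 1*2 = 2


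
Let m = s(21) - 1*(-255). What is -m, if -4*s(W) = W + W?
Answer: -489/2 ≈ -244.50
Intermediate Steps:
s(W) = -W/2 (s(W) = -(W + W)/4 = -W/2)
m = 489/2 (m = -½*21 - 1*(-255) = -21/2 + 255 = 489/2 ≈ 244.50)
-m = -1*489/2 = -489/2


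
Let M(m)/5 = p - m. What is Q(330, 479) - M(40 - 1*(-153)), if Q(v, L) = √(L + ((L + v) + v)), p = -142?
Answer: 1675 + √1618 ≈ 1715.2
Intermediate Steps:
Q(v, L) = √(2*L + 2*v) (Q(v, L) = √(L + (L + 2*v)) = √(2*L + 2*v))
M(m) = -710 - 5*m (M(m) = 5*(-142 - m) = -710 - 5*m)
Q(330, 479) - M(40 - 1*(-153)) = √(2*479 + 2*330) - (-710 - 5*(40 - 1*(-153))) = √(958 + 660) - (-710 - 5*(40 + 153)) = √1618 - (-710 - 5*193) = √1618 - (-710 - 965) = √1618 - 1*(-1675) = √1618 + 1675 = 1675 + √1618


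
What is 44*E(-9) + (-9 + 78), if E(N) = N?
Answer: -327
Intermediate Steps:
44*E(-9) + (-9 + 78) = 44*(-9) + (-9 + 78) = -396 + 69 = -327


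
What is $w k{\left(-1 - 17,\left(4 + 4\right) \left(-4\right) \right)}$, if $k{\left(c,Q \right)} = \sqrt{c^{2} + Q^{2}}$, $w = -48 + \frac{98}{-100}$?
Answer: $- \frac{2449 \sqrt{337}}{25} \approx -1798.3$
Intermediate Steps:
$w = - \frac{2449}{50}$ ($w = -48 + 98 \left(- \frac{1}{100}\right) = -48 - \frac{49}{50} = - \frac{2449}{50} \approx -48.98$)
$k{\left(c,Q \right)} = \sqrt{Q^{2} + c^{2}}$
$w k{\left(-1 - 17,\left(4 + 4\right) \left(-4\right) \right)} = - \frac{2449 \sqrt{\left(\left(4 + 4\right) \left(-4\right)\right)^{2} + \left(-1 - 17\right)^{2}}}{50} = - \frac{2449 \sqrt{\left(8 \left(-4\right)\right)^{2} + \left(-18\right)^{2}}}{50} = - \frac{2449 \sqrt{\left(-32\right)^{2} + 324}}{50} = - \frac{2449 \sqrt{1024 + 324}}{50} = - \frac{2449 \sqrt{1348}}{50} = - \frac{2449 \cdot 2 \sqrt{337}}{50} = - \frac{2449 \sqrt{337}}{25}$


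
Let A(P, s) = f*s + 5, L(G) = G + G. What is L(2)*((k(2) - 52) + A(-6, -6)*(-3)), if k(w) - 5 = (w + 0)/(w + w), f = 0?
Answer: -246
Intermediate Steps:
L(G) = 2*G
A(P, s) = 5 (A(P, s) = 0*s + 5 = 0 + 5 = 5)
k(w) = 11/2 (k(w) = 5 + (w + 0)/(w + w) = 5 + w/((2*w)) = 5 + w*(1/(2*w)) = 5 + 1/2 = 11/2)
L(2)*((k(2) - 52) + A(-6, -6)*(-3)) = (2*2)*((11/2 - 52) + 5*(-3)) = 4*(-93/2 - 15) = 4*(-123/2) = -246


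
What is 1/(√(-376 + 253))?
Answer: -I*√123/123 ≈ -0.090167*I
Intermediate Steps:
1/(√(-376 + 253)) = 1/(√(-123)) = 1/(I*√123) = -I*√123/123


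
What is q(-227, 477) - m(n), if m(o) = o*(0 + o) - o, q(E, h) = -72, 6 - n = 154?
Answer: -22124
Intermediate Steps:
n = -148 (n = 6 - 1*154 = 6 - 154 = -148)
m(o) = o² - o (m(o) = o*o - o = o² - o)
q(-227, 477) - m(n) = -72 - (-148)*(-1 - 148) = -72 - (-148)*(-149) = -72 - 1*22052 = -72 - 22052 = -22124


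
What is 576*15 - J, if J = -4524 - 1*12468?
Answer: 25632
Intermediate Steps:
J = -16992 (J = -4524 - 12468 = -16992)
576*15 - J = 576*15 - 1*(-16992) = 8640 + 16992 = 25632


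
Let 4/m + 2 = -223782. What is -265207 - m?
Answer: -14837270821/55946 ≈ -2.6521e+5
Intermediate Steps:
m = -1/55946 (m = 4/(-2 - 223782) = 4/(-223784) = 4*(-1/223784) = -1/55946 ≈ -1.7874e-5)
-265207 - m = -265207 - 1*(-1/55946) = -265207 + 1/55946 = -14837270821/55946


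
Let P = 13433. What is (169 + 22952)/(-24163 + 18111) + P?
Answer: 81273395/6052 ≈ 13429.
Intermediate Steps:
(169 + 22952)/(-24163 + 18111) + P = (169 + 22952)/(-24163 + 18111) + 13433 = 23121/(-6052) + 13433 = 23121*(-1/6052) + 13433 = -23121/6052 + 13433 = 81273395/6052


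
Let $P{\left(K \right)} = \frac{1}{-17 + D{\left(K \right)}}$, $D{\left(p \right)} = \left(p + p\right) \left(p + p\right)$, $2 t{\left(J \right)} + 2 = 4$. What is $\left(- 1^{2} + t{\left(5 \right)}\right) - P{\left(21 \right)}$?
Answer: $- \frac{1}{1747} \approx -0.00057241$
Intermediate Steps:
$t{\left(J \right)} = 1$ ($t{\left(J \right)} = -1 + \frac{1}{2} \cdot 4 = -1 + 2 = 1$)
$D{\left(p \right)} = 4 p^{2}$ ($D{\left(p \right)} = 2 p 2 p = 4 p^{2}$)
$P{\left(K \right)} = \frac{1}{-17 + 4 K^{2}}$
$\left(- 1^{2} + t{\left(5 \right)}\right) - P{\left(21 \right)} = \left(- 1^{2} + 1\right) - \frac{1}{-17 + 4 \cdot 21^{2}} = \left(\left(-1\right) 1 + 1\right) - \frac{1}{-17 + 4 \cdot 441} = \left(-1 + 1\right) - \frac{1}{-17 + 1764} = 0 - \frac{1}{1747} = - \frac{1}{1747}$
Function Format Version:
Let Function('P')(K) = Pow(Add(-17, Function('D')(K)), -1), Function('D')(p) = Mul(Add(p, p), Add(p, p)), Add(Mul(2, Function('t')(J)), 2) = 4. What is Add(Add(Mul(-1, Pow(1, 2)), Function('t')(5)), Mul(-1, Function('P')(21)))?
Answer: Rational(-1, 1747) ≈ -0.00057241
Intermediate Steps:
Function('t')(J) = 1 (Function('t')(J) = Add(-1, Mul(Rational(1, 2), 4)) = Add(-1, 2) = 1)
Function('D')(p) = Mul(4, Pow(p, 2)) (Function('D')(p) = Mul(Mul(2, p), Mul(2, p)) = Mul(4, Pow(p, 2)))
Function('P')(K) = Pow(Add(-17, Mul(4, Pow(K, 2))), -1)
Add(Add(Mul(-1, Pow(1, 2)), Function('t')(5)), Mul(-1, Function('P')(21))) = Add(Add(Mul(-1, Pow(1, 2)), 1), Mul(-1, Pow(Add(-17, Mul(4, Pow(21, 2))), -1))) = Add(Add(Mul(-1, 1), 1), Mul(-1, Pow(Add(-17, Mul(4, 441)), -1))) = Add(Add(-1, 1), Mul(-1, Pow(Add(-17, 1764), -1))) = Add(0, Mul(-1, Pow(1747, -1))) = Add(0, Mul(-1, Rational(1, 1747))) = Add(0, Rational(-1, 1747)) = Rational(-1, 1747)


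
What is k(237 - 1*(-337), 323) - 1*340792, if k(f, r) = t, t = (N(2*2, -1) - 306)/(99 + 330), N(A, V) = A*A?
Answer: -146200058/429 ≈ -3.4079e+5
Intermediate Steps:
N(A, V) = A**2
t = -290/429 (t = ((2*2)**2 - 306)/(99 + 330) = (4**2 - 306)/429 = (16 - 306)*(1/429) = -290*1/429 = -290/429 ≈ -0.67599)
k(f, r) = -290/429
k(237 - 1*(-337), 323) - 1*340792 = -290/429 - 1*340792 = -290/429 - 340792 = -146200058/429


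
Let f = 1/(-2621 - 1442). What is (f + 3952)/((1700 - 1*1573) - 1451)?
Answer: -16056975/5379412 ≈ -2.9849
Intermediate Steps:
f = -1/4063 (f = 1/(-4063) = -1/4063 ≈ -0.00024612)
(f + 3952)/((1700 - 1*1573) - 1451) = (-1/4063 + 3952)/((1700 - 1*1573) - 1451) = 16056975/(4063*((1700 - 1573) - 1451)) = 16056975/(4063*(127 - 1451)) = (16056975/4063)/(-1324) = (16056975/4063)*(-1/1324) = -16056975/5379412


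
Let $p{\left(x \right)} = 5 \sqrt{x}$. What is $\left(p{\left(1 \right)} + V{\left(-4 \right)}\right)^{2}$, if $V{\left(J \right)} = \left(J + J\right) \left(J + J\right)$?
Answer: $4761$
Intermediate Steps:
$V{\left(J \right)} = 4 J^{2}$ ($V{\left(J \right)} = 2 J 2 J = 4 J^{2}$)
$\left(p{\left(1 \right)} + V{\left(-4 \right)}\right)^{2} = \left(5 \sqrt{1} + 4 \left(-4\right)^{2}\right)^{2} = \left(5 \cdot 1 + 4 \cdot 16\right)^{2} = \left(5 + 64\right)^{2} = 69^{2} = 4761$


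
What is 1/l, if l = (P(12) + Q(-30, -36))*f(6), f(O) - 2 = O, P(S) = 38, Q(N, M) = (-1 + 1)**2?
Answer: 1/304 ≈ 0.0032895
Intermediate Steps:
Q(N, M) = 0 (Q(N, M) = 0**2 = 0)
f(O) = 2 + O
l = 304 (l = (38 + 0)*(2 + 6) = 38*8 = 304)
1/l = 1/304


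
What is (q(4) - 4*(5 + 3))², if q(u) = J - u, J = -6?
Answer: 1764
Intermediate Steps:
q(u) = -6 - u
(q(4) - 4*(5 + 3))² = ((-6 - 1*4) - 4*(5 + 3))² = ((-6 - 4) - 4*8)² = (-10 - 32)² = (-42)² = 1764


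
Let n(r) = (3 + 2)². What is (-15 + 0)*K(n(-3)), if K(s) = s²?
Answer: -9375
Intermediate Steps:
n(r) = 25 (n(r) = 5² = 25)
(-15 + 0)*K(n(-3)) = (-15 + 0)*25² = -15*625 = -9375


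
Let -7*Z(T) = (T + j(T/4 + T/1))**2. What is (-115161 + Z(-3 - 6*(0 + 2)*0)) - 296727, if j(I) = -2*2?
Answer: -411895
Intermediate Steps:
j(I) = -4
Z(T) = -(-4 + T)**2/7 (Z(T) = -(T - 4)**2/7 = -(-4 + T)**2/7)
(-115161 + Z(-3 - 6*(0 + 2)*0)) - 296727 = (-115161 - (-4 + (-3 - 6*(0 + 2)*0))**2/7) - 296727 = (-115161 - (-4 + (-3 - 12*0))**2/7) - 296727 = (-115161 - (-4 + (-3 - 6*0))**2/7) - 296727 = (-115161 - (-4 + (-3 + 0))**2/7) - 296727 = (-115161 - (-4 - 3)**2/7) - 296727 = (-115161 - 1/7*(-7)**2) - 296727 = (-115161 - 1/7*49) - 296727 = (-115161 - 7) - 296727 = -115168 - 296727 = -411895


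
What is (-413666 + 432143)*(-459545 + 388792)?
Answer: -1307303181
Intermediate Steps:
(-413666 + 432143)*(-459545 + 388792) = 18477*(-70753) = -1307303181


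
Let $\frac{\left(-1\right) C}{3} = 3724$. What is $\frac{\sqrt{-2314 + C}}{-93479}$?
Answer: $- \frac{i \sqrt{13486}}{93479} \approx - 0.0012423 i$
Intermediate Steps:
$C = -11172$ ($C = \left(-3\right) 3724 = -11172$)
$\frac{\sqrt{-2314 + C}}{-93479} = \frac{\sqrt{-2314 - 11172}}{-93479} = \sqrt{-13486} \left(- \frac{1}{93479}\right) = i \sqrt{13486} \left(- \frac{1}{93479}\right) = - \frac{i \sqrt{13486}}{93479}$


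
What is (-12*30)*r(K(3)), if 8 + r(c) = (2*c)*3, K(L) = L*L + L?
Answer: -23040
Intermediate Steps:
K(L) = L + L² (K(L) = L² + L = L + L²)
r(c) = -8 + 6*c (r(c) = -8 + (2*c)*3 = -8 + 6*c)
(-12*30)*r(K(3)) = (-12*30)*(-8 + 6*(3*(1 + 3))) = -360*(-8 + 6*(3*4)) = -360*(-8 + 6*12) = -360*(-8 + 72) = -360*64 = -23040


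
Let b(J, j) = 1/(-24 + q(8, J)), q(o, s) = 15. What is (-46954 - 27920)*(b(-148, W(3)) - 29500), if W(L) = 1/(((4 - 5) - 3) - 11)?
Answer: 6626373958/3 ≈ 2.2088e+9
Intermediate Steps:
W(L) = -1/15 (W(L) = 1/((-1 - 3) - 11) = 1/(-4 - 11) = 1/(-15) = -1/15)
b(J, j) = -⅑ (b(J, j) = 1/(-24 + 15) = 1/(-9) = -⅑)
(-46954 - 27920)*(b(-148, W(3)) - 29500) = (-46954 - 27920)*(-⅑ - 29500) = -74874*(-265501/9) = 6626373958/3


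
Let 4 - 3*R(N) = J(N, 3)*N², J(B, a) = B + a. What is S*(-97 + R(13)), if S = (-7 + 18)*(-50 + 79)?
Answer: -318043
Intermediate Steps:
R(N) = 4/3 - N²*(3 + N)/3 (R(N) = 4/3 - (N + 3)*N²/3 = 4/3 - (3 + N)*N²/3 = 4/3 - N²*(3 + N)/3)
S = 319 (S = 11*29 = 319)
S*(-97 + R(13)) = 319*(-97 + (4/3 - ⅓*13²*(3 + 13))) = 319*(-97 + (4/3 - ⅓*169*16)) = 319*(-97 + (4/3 - 2704/3)) = 319*(-97 - 900) = 319*(-997) = -318043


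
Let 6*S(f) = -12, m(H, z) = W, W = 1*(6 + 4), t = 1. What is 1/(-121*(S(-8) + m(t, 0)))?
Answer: -1/968 ≈ -0.0010331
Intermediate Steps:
W = 10 (W = 1*10 = 10)
m(H, z) = 10
S(f) = -2 (S(f) = (⅙)*(-12) = -2)
1/(-121*(S(-8) + m(t, 0))) = 1/(-121*(-2 + 10)) = 1/(-121*8) = 1/(-968) = -1/968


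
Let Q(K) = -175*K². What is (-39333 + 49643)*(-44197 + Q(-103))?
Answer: -19596959320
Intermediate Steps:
(-39333 + 49643)*(-44197 + Q(-103)) = (-39333 + 49643)*(-44197 - 175*(-103)²) = 10310*(-44197 - 175*10609) = 10310*(-44197 - 1856575) = 10310*(-1900772) = -19596959320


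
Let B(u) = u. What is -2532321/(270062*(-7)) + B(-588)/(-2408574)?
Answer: 145247478463/108410718598 ≈ 1.3398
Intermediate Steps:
-2532321/(270062*(-7)) + B(-588)/(-2408574) = -2532321/(270062*(-7)) - 588/(-2408574) = -2532321/(-1890434) - 588*(-1/2408574) = -2532321*(-1/1890434) + 14/57347 = 2532321/1890434 + 14/57347 = 145247478463/108410718598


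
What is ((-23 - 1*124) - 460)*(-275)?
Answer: 166925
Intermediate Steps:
((-23 - 1*124) - 460)*(-275) = ((-23 - 124) - 460)*(-275) = (-147 - 460)*(-275) = -607*(-275) = 166925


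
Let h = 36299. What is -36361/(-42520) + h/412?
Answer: 389603553/4379560 ≈ 88.959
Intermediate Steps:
-36361/(-42520) + h/412 = -36361/(-42520) + 36299/412 = -36361*(-1/42520) + 36299*(1/412) = 36361/42520 + 36299/412 = 389603553/4379560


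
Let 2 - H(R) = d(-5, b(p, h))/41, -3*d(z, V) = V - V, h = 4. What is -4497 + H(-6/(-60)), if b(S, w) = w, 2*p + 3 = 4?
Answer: -4495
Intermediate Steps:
p = ½ (p = -3/2 + (½)*4 = -3/2 + 2 = ½ ≈ 0.50000)
d(z, V) = 0 (d(z, V) = -(V - V)/3 = -⅓*0 = 0)
H(R) = 2 (H(R) = 2 - 0/41 = 2 - 1*0 = 2 + 0 = 2)
-4497 + H(-6/(-60)) = -4497 + 2 = -4495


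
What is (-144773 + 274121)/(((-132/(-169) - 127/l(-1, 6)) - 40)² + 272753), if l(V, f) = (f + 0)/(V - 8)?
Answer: 1641914768/3752775269 ≈ 0.43752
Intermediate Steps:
l(V, f) = f/(-8 + V)
(-144773 + 274121)/(((-132/(-169) - 127/l(-1, 6)) - 40)² + 272753) = (-144773 + 274121)/(((-132/(-169) - 127/(6/(-8 - 1))) - 40)² + 272753) = 129348/(((-132*(-1/169) - 127/(6/(-9))) - 40)² + 272753) = 129348/(((132/169 - 127/(6*(-⅑))) - 40)² + 272753) = 129348/(((132/169 - 127/(-⅔)) - 40)² + 272753) = 129348/(((132/169 - 127*(-3/2)) - 40)² + 272753) = 129348/(((132/169 + 381/2) - 40)² + 272753) = 129348/((64653/338 - 40)² + 272753) = 129348/((51133/338)² + 272753) = 129348/(2614583689/114244 + 272753) = 129348/(33774977421/114244) = 129348*(114244/33774977421) = 1641914768/3752775269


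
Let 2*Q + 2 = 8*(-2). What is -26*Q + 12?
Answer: 246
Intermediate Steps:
Q = -9 (Q = -1 + (8*(-2))/2 = -1 + (½)*(-16) = -1 - 8 = -9)
-26*Q + 12 = -26*(-9) + 12 = 234 + 12 = 246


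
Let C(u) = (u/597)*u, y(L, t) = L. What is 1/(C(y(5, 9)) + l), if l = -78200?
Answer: -597/46685375 ≈ -1.2788e-5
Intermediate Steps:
C(u) = u²/597 (C(u) = (u*(1/597))*u = (u/597)*u = u²/597)
1/(C(y(5, 9)) + l) = 1/((1/597)*5² - 78200) = 1/((1/597)*25 - 78200) = 1/(25/597 - 78200) = 1/(-46685375/597) = -597/46685375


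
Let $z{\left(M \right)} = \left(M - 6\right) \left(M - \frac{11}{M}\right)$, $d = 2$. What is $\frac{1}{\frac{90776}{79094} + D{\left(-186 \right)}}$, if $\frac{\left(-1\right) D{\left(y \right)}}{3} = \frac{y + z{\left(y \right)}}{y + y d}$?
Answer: $\frac{114014001}{21900567523} \approx 0.005206$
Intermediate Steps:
$z{\left(M \right)} = \left(-6 + M\right) \left(M - \frac{11}{M}\right)$
$D{\left(y \right)} = - \frac{-11 + y^{2} - 5 y + \frac{66}{y}}{y}$ ($D{\left(y \right)} = - 3 \frac{y + \left(-11 + y^{2} - 6 y + \frac{66}{y}\right)}{y + y 2} = - 3 \frac{-11 + y^{2} - 5 y + \frac{66}{y}}{y + 2 y} = - 3 \frac{-11 + y^{2} - 5 y + \frac{66}{y}}{3 y} = - \frac{-11 + y^{2} - 5 y + \frac{66}{y}}{y}$)
$\frac{1}{\frac{90776}{79094} + D{\left(-186 \right)}} = \frac{1}{\frac{90776}{79094} + \left(5 - -186 - \frac{66}{34596} + \frac{11}{-186}\right)} = \frac{1}{90776 \cdot \frac{1}{79094} + \left(5 + 186 - \frac{11}{5766} + 11 \left(- \frac{1}{186}\right)\right)} = \frac{1}{\frac{45388}{39547} + \left(5 + 186 - \frac{11}{5766} - \frac{11}{186}\right)} = \frac{1}{\frac{45388}{39547} + \frac{550477}{2883}} = \frac{1}{\frac{21900567523}{114014001}} = \frac{114014001}{21900567523}$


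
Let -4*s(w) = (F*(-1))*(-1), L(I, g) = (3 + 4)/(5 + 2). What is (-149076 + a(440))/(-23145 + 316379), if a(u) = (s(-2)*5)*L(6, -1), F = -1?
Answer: -596299/1172936 ≈ -0.50838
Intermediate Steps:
L(I, g) = 1 (L(I, g) = 7/7 = 7*(1/7) = 1)
s(w) = 1/4 (s(w) = -(-1*(-1))*(-1)/4 = -(-1)/4 = -1/4*(-1) = 1/4)
a(u) = 5/4 (a(u) = ((1/4)*5)*1 = (5/4)*1 = 5/4)
(-149076 + a(440))/(-23145 + 316379) = (-149076 + 5/4)/(-23145 + 316379) = -596299/4/293234 = -596299/4*1/293234 = -596299/1172936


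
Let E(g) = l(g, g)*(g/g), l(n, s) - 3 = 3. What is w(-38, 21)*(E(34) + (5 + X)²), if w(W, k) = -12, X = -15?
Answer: -1272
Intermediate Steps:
l(n, s) = 6 (l(n, s) = 3 + 3 = 6)
E(g) = 6 (E(g) = 6*(g/g) = 6*1 = 6)
w(-38, 21)*(E(34) + (5 + X)²) = -12*(6 + (5 - 15)²) = -12*(6 + (-10)²) = -12*(6 + 100) = -12*106 = -1272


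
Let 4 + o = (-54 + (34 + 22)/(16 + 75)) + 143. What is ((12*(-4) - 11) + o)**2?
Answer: 119716/169 ≈ 708.38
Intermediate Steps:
o = 1113/13 (o = -4 + ((-54 + (34 + 22)/(16 + 75)) + 143) = -4 + ((-54 + 56/91) + 143) = -4 + ((-54 + 56*(1/91)) + 143) = -4 + ((-54 + 8/13) + 143) = -4 + (-694/13 + 143) = -4 + 1165/13 = 1113/13 ≈ 85.615)
((12*(-4) - 11) + o)**2 = ((12*(-4) - 11) + 1113/13)**2 = ((-48 - 11) + 1113/13)**2 = (-59 + 1113/13)**2 = (346/13)**2 = 119716/169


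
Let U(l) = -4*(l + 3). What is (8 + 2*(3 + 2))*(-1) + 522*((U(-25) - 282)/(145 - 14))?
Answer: -103626/131 ≈ -791.04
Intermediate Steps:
U(l) = -12 - 4*l (U(l) = -4*(3 + l) = -12 - 4*l)
(8 + 2*(3 + 2))*(-1) + 522*((U(-25) - 282)/(145 - 14)) = (8 + 2*(3 + 2))*(-1) + 522*(((-12 - 4*(-25)) - 282)/(145 - 14)) = (8 + 2*5)*(-1) + 522*(((-12 + 100) - 282)/131) = (8 + 10)*(-1) + 522*((88 - 282)*(1/131)) = 18*(-1) + 522*(-194*1/131) = -18 + 522*(-194/131) = -18 - 101268/131 = -103626/131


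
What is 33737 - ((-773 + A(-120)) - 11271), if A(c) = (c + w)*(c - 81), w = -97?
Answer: 2164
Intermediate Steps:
A(c) = (-97 + c)*(-81 + c) (A(c) = (c - 97)*(c - 81) = (-97 + c)*(-81 + c))
33737 - ((-773 + A(-120)) - 11271) = 33737 - ((-773 + (7857 + (-120)² - 178*(-120))) - 11271) = 33737 - ((-773 + (7857 + 14400 + 21360)) - 11271) = 33737 - ((-773 + 43617) - 11271) = 33737 - (42844 - 11271) = 33737 - 1*31573 = 33737 - 31573 = 2164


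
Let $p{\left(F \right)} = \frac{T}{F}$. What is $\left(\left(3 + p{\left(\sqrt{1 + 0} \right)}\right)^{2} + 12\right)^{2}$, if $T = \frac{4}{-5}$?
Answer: $\frac{177241}{625} \approx 283.59$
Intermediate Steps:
$T = - \frac{4}{5}$ ($T = 4 \left(- \frac{1}{5}\right) = - \frac{4}{5} \approx -0.8$)
$p{\left(F \right)} = - \frac{4}{5 F}$
$\left(\left(3 + p{\left(\sqrt{1 + 0} \right)}\right)^{2} + 12\right)^{2} = \left(\left(3 - \frac{4}{5 \sqrt{1 + 0}}\right)^{2} + 12\right)^{2} = \left(\left(3 - \frac{4}{5 \sqrt{1}}\right)^{2} + 12\right)^{2} = \left(\left(3 - \frac{4}{5 \cdot 1}\right)^{2} + 12\right)^{2} = \left(\left(3 - \frac{4}{5}\right)^{2} + 12\right)^{2} = \left(\left(\frac{11}{5}\right)^{2} + 12\right)^{2} = \left(\frac{121}{25} + 12\right)^{2} = \left(\frac{421}{25}\right)^{2} = \frac{177241}{625}$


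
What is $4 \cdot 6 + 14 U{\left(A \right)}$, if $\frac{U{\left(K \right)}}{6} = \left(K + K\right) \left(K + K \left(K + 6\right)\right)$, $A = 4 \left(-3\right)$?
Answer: $-120936$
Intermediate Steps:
$A = -12$
$U{\left(K \right)} = 12 K \left(K + K \left(6 + K\right)\right)$ ($U{\left(K \right)} = 6 \left(K + K\right) \left(K + K \left(K + 6\right)\right) = 6 \cdot 2 K \left(K + K \left(6 + K\right)\right) = 12 K \left(K + K \left(6 + K\right)\right)$)
$4 \cdot 6 + 14 U{\left(A \right)} = 4 \cdot 6 + 14 \cdot 12 \left(-12\right)^{2} \left(7 - 12\right) = 24 + 14 \cdot 12 \cdot 144 \left(-5\right) = 24 + 14 \left(-8640\right) = 24 - 120960 = -120936$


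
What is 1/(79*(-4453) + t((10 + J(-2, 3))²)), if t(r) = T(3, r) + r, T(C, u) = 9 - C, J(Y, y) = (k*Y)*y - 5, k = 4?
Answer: -1/351420 ≈ -2.8456e-6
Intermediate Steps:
J(Y, y) = -5 + 4*Y*y (J(Y, y) = (4*Y)*y - 5 = 4*Y*y - 5 = -5 + 4*Y*y)
t(r) = 6 + r (t(r) = (9 - 1*3) + r = (9 - 3) + r = 6 + r)
1/(79*(-4453) + t((10 + J(-2, 3))²)) = 1/(79*(-4453) + (6 + (10 + (-5 + 4*(-2)*3))²)) = 1/(-351787 + (6 + (10 + (-5 - 24))²)) = 1/(-351787 + (6 + (10 - 29)²)) = 1/(-351787 + (6 + (-19)²)) = 1/(-351787 + (6 + 361)) = 1/(-351787 + 367) = 1/(-351420) = -1/351420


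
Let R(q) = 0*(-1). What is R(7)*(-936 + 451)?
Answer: 0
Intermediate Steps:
R(q) = 0
R(7)*(-936 + 451) = 0*(-936 + 451) = 0*(-485) = 0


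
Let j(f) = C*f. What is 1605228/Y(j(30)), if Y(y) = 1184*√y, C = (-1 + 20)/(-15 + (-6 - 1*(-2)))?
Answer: -133769*I*√30/2960 ≈ -247.53*I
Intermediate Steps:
C = -1 (C = 19/(-15 + (-6 + 2)) = 19/(-15 - 4) = 19/(-19) = 19*(-1/19) = -1)
j(f) = -f
1605228/Y(j(30)) = 1605228/((1184*√(-1*30))) = 1605228/((1184*√(-30))) = 1605228/((1184*(I*√30))) = 1605228/((1184*I*√30)) = 1605228*(-I*√30/35520) = -133769*I*√30/2960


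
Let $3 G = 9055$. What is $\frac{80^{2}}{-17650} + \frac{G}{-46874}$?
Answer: $- \frac{21196031}{49639566} \approx -0.427$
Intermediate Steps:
$G = \frac{9055}{3}$ ($G = \frac{1}{3} \cdot 9055 = \frac{9055}{3} \approx 3018.3$)
$\frac{80^{2}}{-17650} + \frac{G}{-46874} = \frac{80^{2}}{-17650} + \frac{9055}{3 \left(-46874\right)} = 6400 \left(- \frac{1}{17650}\right) + \frac{9055}{3} \left(- \frac{1}{46874}\right) = - \frac{128}{353} - \frac{9055}{140622} = - \frac{21196031}{49639566}$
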